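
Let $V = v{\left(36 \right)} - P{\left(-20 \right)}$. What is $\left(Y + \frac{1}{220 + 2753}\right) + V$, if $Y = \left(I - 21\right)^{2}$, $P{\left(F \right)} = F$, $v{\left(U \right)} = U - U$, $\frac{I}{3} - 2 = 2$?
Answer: $\frac{300274}{2973} \approx 101.0$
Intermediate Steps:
$I = 12$ ($I = 6 + 3 \cdot 2 = 6 + 6 = 12$)
$v{\left(U \right)} = 0$
$V = 20$ ($V = 0 - -20 = 0 + 20 = 20$)
$Y = 81$ ($Y = \left(12 - 21\right)^{2} = \left(-9\right)^{2} = 81$)
$\left(Y + \frac{1}{220 + 2753}\right) + V = \left(81 + \frac{1}{220 + 2753}\right) + 20 = \left(81 + \frac{1}{2973}\right) + 20 = \frac{240814}{2973} + 20 = \frac{300274}{2973}$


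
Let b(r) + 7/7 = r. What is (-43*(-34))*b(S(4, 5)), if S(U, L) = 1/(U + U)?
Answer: -5117/4 ≈ -1279.3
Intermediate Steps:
S(U, L) = 1/(2*U)
b(r) = -1 + r
(-43*(-34))*b(S(4, 5)) = (-43*(-34))*(-1 + (½)/4) = 1462*(-1 + (½)*(¼)) = 1462*(-1 + ⅛) = 1462*(-7/8) = -5117/4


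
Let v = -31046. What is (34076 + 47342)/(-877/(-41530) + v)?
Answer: -3381289540/1289339503 ≈ -2.6225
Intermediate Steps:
(34076 + 47342)/(-877/(-41530) + v) = (34076 + 47342)/(-877/(-41530) - 31046) = 81418/(-877*(-1/41530) - 31046) = 81418/(877/41530 - 31046) = 81418/(-1289339503/41530) = 81418*(-41530/1289339503) = -3381289540/1289339503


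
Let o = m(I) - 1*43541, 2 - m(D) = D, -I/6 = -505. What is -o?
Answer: 46569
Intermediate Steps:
I = 3030 (I = -6*(-505) = 3030)
m(D) = 2 - D
o = -46569 (o = (2 - 1*3030) - 1*43541 = (2 - 3030) - 43541 = -3028 - 43541 = -46569)
-o = -1*(-46569) = 46569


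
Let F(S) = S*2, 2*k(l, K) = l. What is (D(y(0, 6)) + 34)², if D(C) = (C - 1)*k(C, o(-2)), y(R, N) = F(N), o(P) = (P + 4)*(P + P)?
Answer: 10000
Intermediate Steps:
o(P) = 2*P*(4 + P) (o(P) = (4 + P)*(2*P) = 2*P*(4 + P))
k(l, K) = l/2
F(S) = 2*S
y(R, N) = 2*N
D(C) = C*(-1 + C)/2 (D(C) = (C - 1)*(C/2) = (-1 + C)*(C/2) = C*(-1 + C)/2)
(D(y(0, 6)) + 34)² = ((2*6)*(-1 + 2*6)/2 + 34)² = ((½)*12*(-1 + 12) + 34)² = ((½)*12*11 + 34)² = (66 + 34)² = 100² = 10000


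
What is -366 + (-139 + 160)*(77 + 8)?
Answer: 1419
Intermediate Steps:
-366 + (-139 + 160)*(77 + 8) = -366 + 21*85 = -366 + 1785 = 1419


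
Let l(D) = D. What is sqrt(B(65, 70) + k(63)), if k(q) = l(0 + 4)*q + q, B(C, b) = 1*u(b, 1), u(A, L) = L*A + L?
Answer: sqrt(386) ≈ 19.647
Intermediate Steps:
u(A, L) = L + A*L (u(A, L) = A*L + L = L + A*L)
B(C, b) = 1 + b (B(C, b) = 1*(1*(1 + b)) = 1*(1 + b) = 1 + b)
k(q) = 5*q (k(q) = (0 + 4)*q + q = 4*q + q = 5*q)
sqrt(B(65, 70) + k(63)) = sqrt((1 + 70) + 5*63) = sqrt(71 + 315) = sqrt(386)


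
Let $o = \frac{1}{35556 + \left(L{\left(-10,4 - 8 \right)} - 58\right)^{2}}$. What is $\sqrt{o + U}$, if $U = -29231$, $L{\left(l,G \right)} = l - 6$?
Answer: $\frac{i \sqrt{12303510758878}}{20516} \approx 170.97 i$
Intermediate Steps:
$L{\left(l,G \right)} = -6 + l$ ($L{\left(l,G \right)} = l - 6 = -6 + l$)
$o = \frac{1}{41032}$ ($o = \frac{1}{35556 + \left(\left(-6 - 10\right) - 58\right)^{2}} = \frac{1}{35556 + \left(-16 - 58\right)^{2}} = \frac{1}{35556 + \left(-74\right)^{2}} = \frac{1}{35556 + 5476} = \frac{1}{41032} \approx 2.4371 \cdot 10^{-5}$)
$\sqrt{o + U} = \sqrt{\frac{1}{41032} - 29231} = \sqrt{- \frac{1199406391}{41032}} = \frac{i \sqrt{12303510758878}}{20516}$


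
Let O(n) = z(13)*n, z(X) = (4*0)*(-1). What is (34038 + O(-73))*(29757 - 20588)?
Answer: 312094422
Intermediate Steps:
z(X) = 0 (z(X) = 0*(-1) = 0)
O(n) = 0 (O(n) = 0*n = 0)
(34038 + O(-73))*(29757 - 20588) = (34038 + 0)*(29757 - 20588) = 34038*9169 = 312094422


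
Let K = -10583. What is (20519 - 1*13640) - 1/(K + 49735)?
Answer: 269326607/39152 ≈ 6879.0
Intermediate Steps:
(20519 - 1*13640) - 1/(K + 49735) = (20519 - 1*13640) - 1/(-10583 + 49735) = (20519 - 13640) - 1/39152 = 6879 - 1*1/39152 = 6879 - 1/39152 = 269326607/39152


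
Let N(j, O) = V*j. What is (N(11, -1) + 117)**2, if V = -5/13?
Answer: 2149156/169 ≈ 12717.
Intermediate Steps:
V = -5/13 (V = -5*1/13 = -5/13 ≈ -0.38462)
N(j, O) = -5*j/13
(N(11, -1) + 117)**2 = (-5/13*11 + 117)**2 = (-55/13 + 117)**2 = (1466/13)**2 = 2149156/169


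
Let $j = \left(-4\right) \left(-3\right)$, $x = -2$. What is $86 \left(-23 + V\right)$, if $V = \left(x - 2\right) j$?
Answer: $-6106$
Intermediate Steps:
$j = 12$
$V = -48$ ($V = \left(-2 - 2\right) 12 = \left(-4\right) 12 = -48$)
$86 \left(-23 + V\right) = 86 \left(-23 - 48\right) = 86 \left(-71\right) = -6106$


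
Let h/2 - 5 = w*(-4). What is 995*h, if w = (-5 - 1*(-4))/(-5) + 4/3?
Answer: -6766/3 ≈ -2255.3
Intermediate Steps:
w = 23/15 (w = (-5 + 4)*(-⅕) + 4*(⅓) = -1*(-⅕) + 4/3 = ⅕ + 4/3 = 23/15 ≈ 1.5333)
h = -34/15 (h = 10 + 2*((23/15)*(-4)) = 10 + 2*(-92/15) = 10 - 184/15 = -34/15 ≈ -2.2667)
995*h = 995*(-34/15) = -6766/3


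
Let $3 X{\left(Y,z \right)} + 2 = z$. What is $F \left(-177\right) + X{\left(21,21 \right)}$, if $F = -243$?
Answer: $\frac{129052}{3} \approx 43017.0$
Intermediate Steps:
$X{\left(Y,z \right)} = - \frac{2}{3} + \frac{z}{3}$
$F \left(-177\right) + X{\left(21,21 \right)} = \left(-243\right) \left(-177\right) + \left(- \frac{2}{3} + \frac{1}{3} \cdot 21\right) = 43011 + \left(- \frac{2}{3} + 7\right) = 43011 + \frac{19}{3} = \frac{129052}{3}$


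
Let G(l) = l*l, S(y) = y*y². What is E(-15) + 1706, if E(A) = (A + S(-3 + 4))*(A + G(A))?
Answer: -1234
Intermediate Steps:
S(y) = y³
G(l) = l²
E(A) = (1 + A)*(A + A²) (E(A) = (A + (-3 + 4)³)*(A + A²) = (A + 1³)*(A + A²) = (A + 1)*(A + A²) = (1 + A)*(A + A²))
E(-15) + 1706 = -15*(1 + (-15)² + 2*(-15)) + 1706 = -15*(1 + 225 - 30) + 1706 = -15*196 + 1706 = -2940 + 1706 = -1234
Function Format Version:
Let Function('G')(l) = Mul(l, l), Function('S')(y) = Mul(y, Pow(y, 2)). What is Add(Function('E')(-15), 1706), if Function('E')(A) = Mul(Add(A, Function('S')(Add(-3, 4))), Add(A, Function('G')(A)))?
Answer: -1234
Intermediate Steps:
Function('S')(y) = Pow(y, 3)
Function('G')(l) = Pow(l, 2)
Function('E')(A) = Mul(Add(1, A), Add(A, Pow(A, 2))) (Function('E')(A) = Mul(Add(A, Pow(Add(-3, 4), 3)), Add(A, Pow(A, 2))) = Mul(Add(A, Pow(1, 3)), Add(A, Pow(A, 2))) = Mul(Add(A, 1), Add(A, Pow(A, 2))) = Mul(Add(1, A), Add(A, Pow(A, 2))))
Add(Function('E')(-15), 1706) = Add(Mul(-15, Add(1, Pow(-15, 2), Mul(2, -15))), 1706) = Add(Mul(-15, Add(1, 225, -30)), 1706) = Add(Mul(-15, 196), 1706) = Add(-2940, 1706) = -1234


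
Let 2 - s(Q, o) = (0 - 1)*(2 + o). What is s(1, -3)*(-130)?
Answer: -130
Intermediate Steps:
s(Q, o) = 4 + o (s(Q, o) = 2 - (0 - 1)*(2 + o) = 2 - (-1)*(2 + o) = 2 - (-2 - o) = 2 + (2 + o) = 4 + o)
s(1, -3)*(-130) = (4 - 3)*(-130) = 1*(-130) = -130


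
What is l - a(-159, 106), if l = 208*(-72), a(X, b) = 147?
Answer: -15123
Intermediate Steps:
l = -14976
l - a(-159, 106) = -14976 - 1*147 = -14976 - 147 = -15123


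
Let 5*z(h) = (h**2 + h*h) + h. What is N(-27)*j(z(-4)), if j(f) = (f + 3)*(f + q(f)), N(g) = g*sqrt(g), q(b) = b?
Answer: -195048*I*sqrt(3)/25 ≈ -13513.0*I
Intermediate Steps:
z(h) = h/5 + 2*h**2/5 (z(h) = ((h**2 + h*h) + h)/5 = ((h**2 + h**2) + h)/5 = (2*h**2 + h)/5 = (h + 2*h**2)/5 = h/5 + 2*h**2/5)
N(g) = g**(3/2)
j(f) = 2*f*(3 + f) (j(f) = (f + 3)*(f + f) = (3 + f)*(2*f) = 2*f*(3 + f))
N(-27)*j(z(-4)) = (-27)**(3/2)*(2*((1/5)*(-4)*(1 + 2*(-4)))*(3 + (1/5)*(-4)*(1 + 2*(-4)))) = (-81*I*sqrt(3))*(2*((1/5)*(-4)*(1 - 8))*(3 + (1/5)*(-4)*(1 - 8))) = (-81*I*sqrt(3))*(2*((1/5)*(-4)*(-7))*(3 + (1/5)*(-4)*(-7))) = (-81*I*sqrt(3))*(2*(28/5)*(3 + 28/5)) = (-81*I*sqrt(3))*(2*(28/5)*(43/5)) = -81*I*sqrt(3)*(2408/25) = -195048*I*sqrt(3)/25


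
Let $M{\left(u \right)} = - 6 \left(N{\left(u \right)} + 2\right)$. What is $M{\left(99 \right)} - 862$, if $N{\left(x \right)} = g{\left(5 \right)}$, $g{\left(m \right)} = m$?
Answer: $-904$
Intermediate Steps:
$N{\left(x \right)} = 5$
$M{\left(u \right)} = -42$ ($M{\left(u \right)} = - 6 \left(5 + 2\right) = \left(-6\right) 7 = -42$)
$M{\left(99 \right)} - 862 = -42 - 862 = -904$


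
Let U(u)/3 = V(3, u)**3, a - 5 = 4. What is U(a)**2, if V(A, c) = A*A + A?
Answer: 26873856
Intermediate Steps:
V(A, c) = A + A**2 (V(A, c) = A**2 + A = A + A**2)
a = 9 (a = 5 + 4 = 9)
U(u) = 5184 (U(u) = 3*(3*(1 + 3))**3 = 3*(3*4)**3 = 3*12**3 = 3*1728 = 5184)
U(a)**2 = 5184**2 = 26873856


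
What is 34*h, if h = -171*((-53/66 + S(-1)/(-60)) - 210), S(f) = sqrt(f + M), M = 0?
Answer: 13481697/11 + 969*I/10 ≈ 1.2256e+6 + 96.9*I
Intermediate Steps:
S(f) = sqrt(f) (S(f) = sqrt(f + 0) = sqrt(f))
h = 793041/22 + 57*I/20 (h = -171*((-53/66 + sqrt(-1)/(-60)) - 210) = -171*((-53*1/66 + I*(-1/60)) - 210) = -171*((-53/66 - I/60) - 210) = -171*(-13913/66 - I/60) = 793041/22 + 57*I/20 ≈ 36047.0 + 2.85*I)
34*h = 34*(793041/22 + 57*I/20) = 13481697/11 + 969*I/10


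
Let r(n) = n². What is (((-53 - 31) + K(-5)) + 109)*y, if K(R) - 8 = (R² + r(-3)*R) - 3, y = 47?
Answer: 470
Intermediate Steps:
K(R) = 5 + R² + 9*R (K(R) = 8 + ((R² + (-3)²*R) - 3) = 8 + ((R² + 9*R) - 3) = 8 + (-3 + R² + 9*R) = 5 + R² + 9*R)
(((-53 - 31) + K(-5)) + 109)*y = (((-53 - 31) + (5 + (-5)² + 9*(-5))) + 109)*47 = ((-84 + (5 + 25 - 45)) + 109)*47 = ((-84 - 15) + 109)*47 = (-99 + 109)*47 = 10*47 = 470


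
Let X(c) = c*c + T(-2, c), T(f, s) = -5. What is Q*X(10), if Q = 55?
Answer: 5225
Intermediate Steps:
X(c) = -5 + c**2 (X(c) = c*c - 5 = c**2 - 5 = -5 + c**2)
Q*X(10) = 55*(-5 + 10**2) = 55*(-5 + 100) = 55*95 = 5225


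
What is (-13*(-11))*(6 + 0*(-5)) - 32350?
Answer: -31492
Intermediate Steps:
(-13*(-11))*(6 + 0*(-5)) - 32350 = 143*(6 + 0) - 32350 = 143*6 - 32350 = 858 - 32350 = -31492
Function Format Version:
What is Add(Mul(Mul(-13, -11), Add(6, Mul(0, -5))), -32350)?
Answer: -31492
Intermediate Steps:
Add(Mul(Mul(-13, -11), Add(6, Mul(0, -5))), -32350) = Add(Mul(143, Add(6, 0)), -32350) = Add(Mul(143, 6), -32350) = Add(858, -32350) = -31492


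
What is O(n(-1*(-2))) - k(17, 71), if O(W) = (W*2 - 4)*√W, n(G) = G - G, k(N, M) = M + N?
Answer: -88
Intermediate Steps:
n(G) = 0
O(W) = √W*(-4 + 2*W) (O(W) = (2*W - 4)*√W = (-4 + 2*W)*√W = √W*(-4 + 2*W))
O(n(-1*(-2))) - k(17, 71) = 2*√0*(-2 + 0) - (71 + 17) = 2*0*(-2) - 1*88 = 0 - 88 = -88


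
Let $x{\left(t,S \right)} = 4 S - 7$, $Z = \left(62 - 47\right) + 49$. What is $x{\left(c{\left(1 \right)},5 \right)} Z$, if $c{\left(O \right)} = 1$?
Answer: $832$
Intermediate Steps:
$Z = 64$ ($Z = 15 + 49 = 64$)
$x{\left(t,S \right)} = -7 + 4 S$
$x{\left(c{\left(1 \right)},5 \right)} Z = \left(-7 + 4 \cdot 5\right) 64 = \left(-7 + 20\right) 64 = 13 \cdot 64 = 832$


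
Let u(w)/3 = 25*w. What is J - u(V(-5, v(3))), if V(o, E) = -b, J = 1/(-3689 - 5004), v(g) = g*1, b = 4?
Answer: 2607899/8693 ≈ 300.00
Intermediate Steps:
v(g) = g
J = -1/8693 (J = 1/(-8693) = -1/8693 ≈ -0.00011504)
V(o, E) = -4 (V(o, E) = -1*4 = -4)
u(w) = 75*w (u(w) = 3*(25*w) = 75*w)
J - u(V(-5, v(3))) = -1/8693 - 75*(-4) = -1/8693 - 1*(-300) = -1/8693 + 300 = 2607899/8693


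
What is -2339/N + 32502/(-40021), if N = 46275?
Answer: -1597639169/1851971775 ≈ -0.86267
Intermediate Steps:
-2339/N + 32502/(-40021) = -2339/46275 + 32502/(-40021) = -2339*1/46275 + 32502*(-1/40021) = -2339/46275 - 32502/40021 = -1597639169/1851971775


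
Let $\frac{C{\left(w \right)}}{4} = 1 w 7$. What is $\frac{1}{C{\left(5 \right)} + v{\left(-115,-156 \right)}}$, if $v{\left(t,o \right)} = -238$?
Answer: $- \frac{1}{98} \approx -0.010204$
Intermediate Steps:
$C{\left(w \right)} = 28 w$ ($C{\left(w \right)} = 4 \cdot 1 w 7 = 4 w 7 = 4 \cdot 7 w = 28 w$)
$\frac{1}{C{\left(5 \right)} + v{\left(-115,-156 \right)}} = \frac{1}{28 \cdot 5 - 238} = \frac{1}{140 - 238} = \frac{1}{-98} = - \frac{1}{98}$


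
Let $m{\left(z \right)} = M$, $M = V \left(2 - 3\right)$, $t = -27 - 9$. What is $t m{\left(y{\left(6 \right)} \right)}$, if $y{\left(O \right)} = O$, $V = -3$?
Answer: $-108$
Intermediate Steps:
$t = -36$ ($t = -27 - 9 = -36$)
$M = 3$ ($M = - 3 \left(2 - 3\right) = \left(-3\right) \left(-1\right) = 3$)
$m{\left(z \right)} = 3$
$t m{\left(y{\left(6 \right)} \right)} = \left(-36\right) 3 = -108$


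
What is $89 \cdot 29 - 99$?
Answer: $2482$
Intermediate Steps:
$89 \cdot 29 - 99 = 2581 - 99 = 2482$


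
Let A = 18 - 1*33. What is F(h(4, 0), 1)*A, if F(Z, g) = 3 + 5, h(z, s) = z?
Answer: -120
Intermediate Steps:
A = -15 (A = 18 - 33 = -15)
F(Z, g) = 8
F(h(4, 0), 1)*A = 8*(-15) = -120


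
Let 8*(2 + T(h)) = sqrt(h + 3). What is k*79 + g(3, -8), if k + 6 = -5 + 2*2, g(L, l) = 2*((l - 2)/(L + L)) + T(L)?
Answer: -1675/3 + sqrt(6)/8 ≈ -558.03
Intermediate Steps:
T(h) = -2 + sqrt(3 + h)/8 (T(h) = -2 + sqrt(h + 3)/8 = -2 + sqrt(3 + h)/8)
g(L, l) = -2 + sqrt(3 + L)/8 + (-2 + l)/L (g(L, l) = 2*((l - 2)/(L + L)) + (-2 + sqrt(3 + L)/8) = 2*((-2 + l)/((2*L))) + (-2 + sqrt(3 + L)/8) = 2*((-2 + l)*(1/(2*L))) + (-2 + sqrt(3 + L)/8) = 2*((-2 + l)/(2*L)) + (-2 + sqrt(3 + L)/8) = (-2 + l)/L + (-2 + sqrt(3 + L)/8) = -2 + sqrt(3 + L)/8 + (-2 + l)/L)
k = -7 (k = -6 + (-5 + 2*2) = -6 + (-5 + 4) = -6 - 1 = -7)
k*79 + g(3, -8) = -7*79 + (-2 - 8 + (1/8)*3*(-16 + sqrt(3 + 3)))/3 = -553 + (-2 - 8 + (1/8)*3*(-16 + sqrt(6)))/3 = -553 + (-2 - 8 + (-6 + 3*sqrt(6)/8))/3 = -553 + (-16 + 3*sqrt(6)/8)/3 = -553 + (-16/3 + sqrt(6)/8) = -1675/3 + sqrt(6)/8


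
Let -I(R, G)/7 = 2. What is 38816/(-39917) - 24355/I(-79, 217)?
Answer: 971635111/558838 ≈ 1738.7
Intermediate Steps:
I(R, G) = -14 (I(R, G) = -7*2 = -14)
38816/(-39917) - 24355/I(-79, 217) = 38816/(-39917) - 24355/(-14) = 38816*(-1/39917) - 24355*(-1/14) = -38816/39917 + 24355/14 = 971635111/558838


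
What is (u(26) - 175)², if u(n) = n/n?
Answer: 30276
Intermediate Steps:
u(n) = 1
(u(26) - 175)² = (1 - 175)² = (-174)² = 30276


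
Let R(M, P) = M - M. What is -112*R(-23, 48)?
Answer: 0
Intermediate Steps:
R(M, P) = 0
-112*R(-23, 48) = -112*0 = 0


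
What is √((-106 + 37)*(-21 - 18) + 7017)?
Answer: 2*√2427 ≈ 98.529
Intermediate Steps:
√((-106 + 37)*(-21 - 18) + 7017) = √(-69*(-39) + 7017) = √(2691 + 7017) = √9708 = 2*√2427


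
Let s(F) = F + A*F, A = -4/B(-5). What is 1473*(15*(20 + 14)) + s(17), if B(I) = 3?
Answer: 2253673/3 ≈ 7.5122e+5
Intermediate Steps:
A = -4/3 ≈ -1.3333
s(F) = -F/3 (s(F) = F - 4*F/3 = -F/3)
1473*(15*(20 + 14)) + s(17) = 1473*(15*(20 + 14)) - 1/3*17 = 1473*(15*34) - 17/3 = 1473*510 - 17/3 = 751230 - 17/3 = 2253673/3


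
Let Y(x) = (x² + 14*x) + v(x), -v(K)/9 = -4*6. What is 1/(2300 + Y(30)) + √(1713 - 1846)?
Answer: 1/3836 + I*√133 ≈ 0.00026069 + 11.533*I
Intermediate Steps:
v(K) = 216 (v(K) = -(-36)*6 = -9*(-24) = 216)
Y(x) = 216 + x² + 14*x (Y(x) = (x² + 14*x) + 216 = 216 + x² + 14*x)
1/(2300 + Y(30)) + √(1713 - 1846) = 1/(2300 + (216 + 30² + 14*30)) + √(1713 - 1846) = 1/(2300 + (216 + 900 + 420)) + √(-133) = 1/(2300 + 1536) + I*√133 = 1/3836 + I*√133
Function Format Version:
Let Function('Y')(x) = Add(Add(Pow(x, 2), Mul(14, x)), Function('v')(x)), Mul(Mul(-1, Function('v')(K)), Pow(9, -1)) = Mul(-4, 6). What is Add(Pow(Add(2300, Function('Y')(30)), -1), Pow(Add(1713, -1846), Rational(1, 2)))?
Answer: Add(Rational(1, 3836), Mul(I, Pow(133, Rational(1, 2)))) ≈ Add(0.00026069, Mul(11.533, I))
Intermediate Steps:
Function('v')(K) = 216 (Function('v')(K) = Mul(-9, Mul(-4, 6)) = Mul(-9, -24) = 216)
Function('Y')(x) = Add(216, Pow(x, 2), Mul(14, x)) (Function('Y')(x) = Add(Add(Pow(x, 2), Mul(14, x)), 216) = Add(216, Pow(x, 2), Mul(14, x)))
Add(Pow(Add(2300, Function('Y')(30)), -1), Pow(Add(1713, -1846), Rational(1, 2))) = Add(Pow(Add(2300, Add(216, Pow(30, 2), Mul(14, 30))), -1), Pow(Add(1713, -1846), Rational(1, 2))) = Add(Pow(Add(2300, Add(216, 900, 420)), -1), Pow(-133, Rational(1, 2))) = Add(Pow(Add(2300, 1536), -1), Mul(I, Pow(133, Rational(1, 2)))) = Add(Pow(3836, -1), Mul(I, Pow(133, Rational(1, 2)))) = Add(Rational(1, 3836), Mul(I, Pow(133, Rational(1, 2))))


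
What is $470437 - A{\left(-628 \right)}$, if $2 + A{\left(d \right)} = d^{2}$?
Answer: $76055$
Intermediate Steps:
$A{\left(d \right)} = -2 + d^{2}$
$470437 - A{\left(-628 \right)} = 470437 - \left(-2 + \left(-628\right)^{2}\right) = 470437 - \left(-2 + 394384\right) = 470437 - 394382 = 76055$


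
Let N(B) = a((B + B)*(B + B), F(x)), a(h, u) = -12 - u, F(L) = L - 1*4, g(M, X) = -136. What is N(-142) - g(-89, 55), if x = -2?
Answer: 130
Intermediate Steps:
F(L) = -4 + L (F(L) = L - 4 = -4 + L)
N(B) = -6 (N(B) = -12 - (-4 - 2) = -12 - 1*(-6) = -12 + 6 = -6)
N(-142) - g(-89, 55) = -6 - 1*(-136) = -6 + 136 = 130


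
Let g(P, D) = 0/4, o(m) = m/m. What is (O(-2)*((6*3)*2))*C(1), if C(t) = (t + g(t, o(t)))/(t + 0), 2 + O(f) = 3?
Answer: 36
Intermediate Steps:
o(m) = 1
O(f) = 1 (O(f) = -2 + 3 = 1)
g(P, D) = 0 (g(P, D) = 0*(¼) = 0)
C(t) = 1 (C(t) = (t + 0)/(t + 0) = t/t = 1)
(O(-2)*((6*3)*2))*C(1) = (1*((6*3)*2))*1 = (1*(18*2))*1 = (1*36)*1 = 36*1 = 36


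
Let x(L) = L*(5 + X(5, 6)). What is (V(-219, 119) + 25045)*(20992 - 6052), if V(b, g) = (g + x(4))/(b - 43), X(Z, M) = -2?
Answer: 374164830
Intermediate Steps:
x(L) = 3*L (x(L) = L*(5 - 2) = L*3 = 3*L)
V(b, g) = (12 + g)/(-43 + b) (V(b, g) = (g + 3*4)/(b - 43) = (g + 12)/(-43 + b) = (12 + g)/(-43 + b))
(V(-219, 119) + 25045)*(20992 - 6052) = ((12 + 119)/(-43 - 219) + 25045)*(20992 - 6052) = (131/(-262) + 25045)*14940 = (-1/262*131 + 25045)*14940 = (-½ + 25045)*14940 = (50089/2)*14940 = 374164830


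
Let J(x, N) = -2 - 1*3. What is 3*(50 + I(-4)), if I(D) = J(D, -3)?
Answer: 135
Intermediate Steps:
J(x, N) = -5 (J(x, N) = -2 - 3 = -5)
I(D) = -5
3*(50 + I(-4)) = 3*(50 - 5) = 3*45 = 135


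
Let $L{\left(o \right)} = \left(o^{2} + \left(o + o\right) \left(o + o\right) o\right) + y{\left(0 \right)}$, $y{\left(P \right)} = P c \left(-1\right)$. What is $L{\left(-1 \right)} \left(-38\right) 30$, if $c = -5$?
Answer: $3420$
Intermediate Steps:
$y{\left(P \right)} = 5 P$ ($y{\left(P \right)} = P \left(-5\right) \left(-1\right) = - 5 P \left(-1\right) = 5 P$)
$L{\left(o \right)} = o^{2} + 4 o^{3}$ ($L{\left(o \right)} = \left(o^{2} + \left(o + o\right) \left(o + o\right) o\right) + 5 \cdot 0 = \left(o^{2} + 2 o 2 o o\right) + 0 = \left(o^{2} + 4 o^{2} o\right) + 0 = \left(o^{2} + 4 o^{3}\right) + 0 = o^{2} + 4 o^{3}$)
$L{\left(-1 \right)} \left(-38\right) 30 = \left(-1\right)^{2} \left(1 + 4 \left(-1\right)\right) \left(-38\right) 30 = 1 \left(1 - 4\right) \left(-38\right) 30 = 1 \left(-3\right) \left(-38\right) 30 = \left(-3\right) \left(-38\right) 30 = 114 \cdot 30 = 3420$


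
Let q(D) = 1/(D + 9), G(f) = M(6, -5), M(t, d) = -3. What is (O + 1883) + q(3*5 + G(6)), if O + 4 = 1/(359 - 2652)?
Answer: 90481759/48153 ≈ 1879.0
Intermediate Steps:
G(f) = -3
q(D) = 1/(9 + D)
O = -9173/2293 (O = -4 + 1/(359 - 2652) = -4 + 1/(-2293) = -4 - 1/2293 = -9173/2293 ≈ -4.0004)
(O + 1883) + q(3*5 + G(6)) = (-9173/2293 + 1883) + 1/(9 + (3*5 - 3)) = 4308546/2293 + 1/(9 + (15 - 3)) = 4308546/2293 + 1/(9 + 12) = 4308546/2293 + 1/21 = 90481759/48153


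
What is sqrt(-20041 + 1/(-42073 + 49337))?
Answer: I*sqrt(66092331642)/1816 ≈ 141.57*I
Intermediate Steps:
sqrt(-20041 + 1/(-42073 + 49337)) = sqrt(-20041 + 1/7264) = sqrt(-145577823/7264) = I*sqrt(66092331642)/1816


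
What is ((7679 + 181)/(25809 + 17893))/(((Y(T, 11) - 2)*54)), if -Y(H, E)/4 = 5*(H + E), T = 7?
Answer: -655/71190558 ≈ -9.2007e-6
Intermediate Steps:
Y(H, E) = -20*E - 20*H (Y(H, E) = -20*(H + E) = -20*(E + H) = -4*(5*E + 5*H) = -20*E - 20*H)
((7679 + 181)/(25809 + 17893))/(((Y(T, 11) - 2)*54)) = ((7679 + 181)/(25809 + 17893))/((((-20*11 - 20*7) - 2)*54)) = (7860/43702)/((((-220 - 140) - 2)*54)) = (7860*(1/43702))/(((-360 - 2)*54)) = 3930/(21851*((-362*54))) = (3930/21851)/(-19548) = (3930/21851)*(-1/19548) = -655/71190558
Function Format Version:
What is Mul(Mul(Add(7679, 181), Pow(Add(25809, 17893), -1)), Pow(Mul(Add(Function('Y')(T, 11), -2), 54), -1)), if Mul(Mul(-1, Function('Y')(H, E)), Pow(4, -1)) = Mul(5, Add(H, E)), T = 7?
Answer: Rational(-655, 71190558) ≈ -9.2007e-6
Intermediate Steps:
Function('Y')(H, E) = Add(Mul(-20, E), Mul(-20, H)) (Function('Y')(H, E) = Mul(-4, Mul(5, Add(H, E))) = Mul(-4, Mul(5, Add(E, H))) = Mul(-4, Add(Mul(5, E), Mul(5, H))) = Add(Mul(-20, E), Mul(-20, H)))
Mul(Mul(Add(7679, 181), Pow(Add(25809, 17893), -1)), Pow(Mul(Add(Function('Y')(T, 11), -2), 54), -1)) = Mul(Mul(Add(7679, 181), Pow(Add(25809, 17893), -1)), Pow(Mul(Add(Add(Mul(-20, 11), Mul(-20, 7)), -2), 54), -1)) = Mul(Mul(7860, Pow(43702, -1)), Pow(Mul(Add(Add(-220, -140), -2), 54), -1)) = Mul(Mul(7860, Rational(1, 43702)), Pow(Mul(Add(-360, -2), 54), -1)) = Mul(Rational(3930, 21851), Pow(Mul(-362, 54), -1)) = Mul(Rational(3930, 21851), Pow(-19548, -1)) = Mul(Rational(3930, 21851), Rational(-1, 19548)) = Rational(-655, 71190558)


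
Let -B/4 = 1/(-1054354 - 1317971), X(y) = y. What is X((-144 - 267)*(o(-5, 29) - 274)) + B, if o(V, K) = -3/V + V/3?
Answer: 268197034834/2372325 ≈ 1.1305e+5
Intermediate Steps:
o(V, K) = -3/V + V/3 (o(V, K) = -3/V + V*(⅓) = -3/V + V/3)
B = 4/2372325 (B = -4/(-1054354 - 1317971) = -4/(-2372325) = -4*(-1/2372325) = 4/2372325 ≈ 1.6861e-6)
X((-144 - 267)*(o(-5, 29) - 274)) + B = (-144 - 267)*((-3/(-5) + (⅓)*(-5)) - 274) + 4/2372325 = -411*((-3*(-⅕) - 5/3) - 274) + 4/2372325 = -411*((⅗ - 5/3) - 274) + 4/2372325 = -411*(-16/15 - 274) + 4/2372325 = -411*(-4126/15) + 4/2372325 = 565262/5 + 4/2372325 = 268197034834/2372325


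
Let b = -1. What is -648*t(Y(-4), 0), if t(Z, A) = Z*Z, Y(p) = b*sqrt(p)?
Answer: 2592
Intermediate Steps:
Y(p) = -sqrt(p)
t(Z, A) = Z**2
-648*t(Y(-4), 0) = -648*(-sqrt(-4))**2 = -648*(-2*I)**2 = -648*(-4) = 2592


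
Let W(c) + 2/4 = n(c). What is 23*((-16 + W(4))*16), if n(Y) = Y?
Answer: -4600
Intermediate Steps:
W(c) = -½ + c
23*((-16 + W(4))*16) = 23*((-16 + (-½ + 4))*16) = 23*((-16 + 7/2)*16) = 23*(-25/2*16) = 23*(-200) = -4600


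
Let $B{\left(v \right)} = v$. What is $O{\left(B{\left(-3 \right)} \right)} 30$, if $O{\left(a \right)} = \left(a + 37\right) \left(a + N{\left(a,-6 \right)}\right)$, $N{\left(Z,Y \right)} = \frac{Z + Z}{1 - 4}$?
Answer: $-1020$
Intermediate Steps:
$N{\left(Z,Y \right)} = - \frac{2 Z}{3}$ ($N{\left(Z,Y \right)} = \frac{2 Z}{-3} = 2 Z \left(- \frac{1}{3}\right) = - \frac{2 Z}{3}$)
$O{\left(a \right)} = \frac{a \left(37 + a\right)}{3}$ ($O{\left(a \right)} = \left(a + 37\right) \left(a - \frac{2 a}{3}\right) = \left(37 + a\right) \frac{a}{3} = \frac{a \left(37 + a\right)}{3}$)
$O{\left(B{\left(-3 \right)} \right)} 30 = \frac{1}{3} \left(-3\right) \left(37 - 3\right) 30 = \frac{1}{3} \left(-3\right) 34 \cdot 30 = \left(-34\right) 30 = -1020$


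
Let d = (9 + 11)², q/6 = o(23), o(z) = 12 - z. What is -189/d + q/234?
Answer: -11771/15600 ≈ -0.75455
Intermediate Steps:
q = -66 (q = 6*(12 - 1*23) = 6*(12 - 23) = 6*(-11) = -66)
d = 400 (d = 20² = 400)
-189/d + q/234 = -189/400 - 66/234 = -189*1/400 - 66*1/234 = -189/400 - 11/39 = -11771/15600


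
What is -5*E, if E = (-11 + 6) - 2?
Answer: 35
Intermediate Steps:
E = -7 (E = -5 - 2 = -7)
-5*E = -5*(-7) = 35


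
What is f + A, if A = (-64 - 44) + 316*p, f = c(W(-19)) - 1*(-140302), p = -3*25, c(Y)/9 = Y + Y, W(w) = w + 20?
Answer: 116512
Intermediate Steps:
W(w) = 20 + w
c(Y) = 18*Y (c(Y) = 9*(Y + Y) = 9*(2*Y) = 18*Y)
p = -75
f = 140320 (f = 18*(20 - 19) - 1*(-140302) = 18*1 + 140302 = 18 + 140302 = 140320)
A = -23808 (A = (-64 - 44) + 316*(-75) = -108 - 23700 = -23808)
f + A = 140320 - 23808 = 116512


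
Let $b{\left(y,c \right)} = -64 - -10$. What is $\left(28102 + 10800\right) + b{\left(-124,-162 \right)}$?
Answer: $38848$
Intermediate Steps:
$b{\left(y,c \right)} = -54$ ($b{\left(y,c \right)} = -64 + 10 = -54$)
$\left(28102 + 10800\right) + b{\left(-124,-162 \right)} = \left(28102 + 10800\right) - 54 = 38902 - 54 = 38848$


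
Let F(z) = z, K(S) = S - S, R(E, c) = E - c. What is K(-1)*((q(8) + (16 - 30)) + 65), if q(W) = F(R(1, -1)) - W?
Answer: 0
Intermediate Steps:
K(S) = 0
q(W) = 2 - W (q(W) = (1 - 1*(-1)) - W = (1 + 1) - W = 2 - W)
K(-1)*((q(8) + (16 - 30)) + 65) = 0*(((2 - 1*8) + (16 - 30)) + 65) = 0*(((2 - 8) - 14) + 65) = 0*((-6 - 14) + 65) = 0*(-20 + 65) = 0*45 = 0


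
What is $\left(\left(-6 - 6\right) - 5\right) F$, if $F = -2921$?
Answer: $49657$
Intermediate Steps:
$\left(\left(-6 - 6\right) - 5\right) F = \left(\left(-6 - 6\right) - 5\right) \left(-2921\right) = \left(-12 - 5\right) \left(-2921\right) = \left(-17\right) \left(-2921\right) = 49657$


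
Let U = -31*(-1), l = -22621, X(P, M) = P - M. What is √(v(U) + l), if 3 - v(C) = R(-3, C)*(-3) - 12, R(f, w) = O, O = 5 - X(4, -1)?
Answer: I*√22606 ≈ 150.35*I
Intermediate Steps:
U = 31
O = 0 (O = 5 - (4 - 1*(-1)) = 5 - (4 + 1) = 5 - 1*5 = 5 - 5 = 0)
R(f, w) = 0
v(C) = 15 (v(C) = 3 - (0*(-3) - 12) = 3 - (0 - 12) = 3 - 1*(-12) = 3 + 12 = 15)
√(v(U) + l) = √(15 - 22621) = √(-22606) = I*√22606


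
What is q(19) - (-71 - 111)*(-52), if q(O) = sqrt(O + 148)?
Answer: -9464 + sqrt(167) ≈ -9451.1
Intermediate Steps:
q(O) = sqrt(148 + O)
q(19) - (-71 - 111)*(-52) = sqrt(148 + 19) - (-71 - 111)*(-52) = sqrt(167) - (-182)*(-52) = sqrt(167) - 1*9464 = sqrt(167) - 9464 = -9464 + sqrt(167)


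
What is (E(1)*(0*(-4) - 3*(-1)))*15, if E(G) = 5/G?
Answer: 225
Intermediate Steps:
(E(1)*(0*(-4) - 3*(-1)))*15 = ((5/1)*(0*(-4) - 3*(-1)))*15 = ((5*1)*(0 + 3))*15 = (5*3)*15 = 15*15 = 225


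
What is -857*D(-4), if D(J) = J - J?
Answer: 0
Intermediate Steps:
D(J) = 0
-857*D(-4) = -857*0 = 0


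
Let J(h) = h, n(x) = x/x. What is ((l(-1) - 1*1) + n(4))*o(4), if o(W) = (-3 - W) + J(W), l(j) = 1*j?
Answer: 3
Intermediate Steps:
l(j) = j
n(x) = 1
o(W) = -3 (o(W) = (-3 - W) + W = -3)
((l(-1) - 1*1) + n(4))*o(4) = ((-1 - 1*1) + 1)*(-3) = ((-1 - 1) + 1)*(-3) = (-2 + 1)*(-3) = -1*(-3) = 3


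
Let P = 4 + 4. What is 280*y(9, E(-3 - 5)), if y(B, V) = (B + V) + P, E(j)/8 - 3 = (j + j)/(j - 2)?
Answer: 15064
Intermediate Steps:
E(j) = 24 + 16*j/(-2 + j) (E(j) = 24 + 8*((j + j)/(j - 2)) = 24 + 8*((2*j)/(-2 + j)) = 24 + 8*(2*j/(-2 + j)) = 24 + 16*j/(-2 + j))
P = 8
y(B, V) = 8 + B + V (y(B, V) = (B + V) + 8 = 8 + B + V)
280*y(9, E(-3 - 5)) = 280*(8 + 9 + 8*(-6 + 5*(-3 - 5))/(-2 + (-3 - 5))) = 280*(8 + 9 + 8*(-6 + 5*(-8))/(-2 - 8)) = 280*(8 + 9 + 8*(-6 - 40)/(-10)) = 280*(8 + 9 + 8*(-⅒)*(-46)) = 280*(8 + 9 + 184/5) = 280*(269/5) = 15064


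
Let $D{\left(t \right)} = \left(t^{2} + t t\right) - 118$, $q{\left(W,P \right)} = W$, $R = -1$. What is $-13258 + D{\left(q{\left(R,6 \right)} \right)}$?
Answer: $-13374$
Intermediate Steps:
$D{\left(t \right)} = -118 + 2 t^{2}$ ($D{\left(t \right)} = \left(t^{2} + t^{2}\right) - 118 = 2 t^{2} - 118 = -118 + 2 t^{2}$)
$-13258 + D{\left(q{\left(R,6 \right)} \right)} = -13258 - \left(118 - 2 \left(-1\right)^{2}\right) = -13258 + \left(-118 + 2 \cdot 1\right) = -13258 + \left(-118 + 2\right) = -13258 - 116 = -13374$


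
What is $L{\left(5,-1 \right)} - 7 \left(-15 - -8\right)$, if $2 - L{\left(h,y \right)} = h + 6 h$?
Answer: $16$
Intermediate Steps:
$L{\left(h,y \right)} = 2 - 7 h$ ($L{\left(h,y \right)} = 2 - \left(h + 6 h\right) = 2 - 7 h$)
$L{\left(5,-1 \right)} - 7 \left(-15 - -8\right) = \left(2 - 35\right) - 7 \left(-15 - -8\right) = \left(2 - 35\right) - 7 \left(-15 + 8\right) = -33 - -49 = -33 + 49 = 16$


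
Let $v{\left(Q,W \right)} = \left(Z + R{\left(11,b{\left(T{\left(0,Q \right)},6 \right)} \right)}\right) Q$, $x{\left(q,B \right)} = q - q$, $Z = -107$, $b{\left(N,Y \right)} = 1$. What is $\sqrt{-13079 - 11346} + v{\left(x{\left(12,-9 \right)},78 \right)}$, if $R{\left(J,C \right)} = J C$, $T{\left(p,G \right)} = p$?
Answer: $5 i \sqrt{977} \approx 156.28 i$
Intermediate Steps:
$R{\left(J,C \right)} = C J$
$x{\left(q,B \right)} = 0$
$v{\left(Q,W \right)} = - 96 Q$ ($v{\left(Q,W \right)} = \left(-107 + 1 \cdot 11\right) Q = \left(-107 + 11\right) Q = - 96 Q$)
$\sqrt{-13079 - 11346} + v{\left(x{\left(12,-9 \right)},78 \right)} = \sqrt{-13079 - 11346} - 0 = \sqrt{-13079 - 11346} + 0 = \sqrt{-24425} + 0 = 5 i \sqrt{977} + 0 = 5 i \sqrt{977}$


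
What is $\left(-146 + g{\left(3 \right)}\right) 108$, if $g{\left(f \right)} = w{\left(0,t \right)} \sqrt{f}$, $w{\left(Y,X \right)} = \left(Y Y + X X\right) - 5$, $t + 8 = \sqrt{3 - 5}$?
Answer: $-15768 + 6156 \sqrt{3} - 1728 i \sqrt{6} \approx -5105.5 - 4232.7 i$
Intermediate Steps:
$t = -8 + i \sqrt{2}$ ($t = -8 + \sqrt{3 - 5} = -8 + \sqrt{-2} = -8 + i \sqrt{2} \approx -8.0 + 1.4142 i$)
$w{\left(Y,X \right)} = -5 + X^{2} + Y^{2}$ ($w{\left(Y,X \right)} = \left(Y^{2} + X^{2}\right) - 5 = \left(X^{2} + Y^{2}\right) - 5 = -5 + X^{2} + Y^{2}$)
$g{\left(f \right)} = \sqrt{f} \left(-5 + \left(-8 + i \sqrt{2}\right)^{2}\right)$ ($g{\left(f \right)} = \left(-5 + \left(-8 + i \sqrt{2}\right)^{2} + 0^{2}\right) \sqrt{f} = \left(-5 + \left(-8 + i \sqrt{2}\right)^{2} + 0\right) \sqrt{f} = \left(-5 + \left(-8 + i \sqrt{2}\right)^{2}\right) \sqrt{f} = \sqrt{f} \left(-5 + \left(-8 + i \sqrt{2}\right)^{2}\right)$)
$\left(-146 + g{\left(3 \right)}\right) 108 = \left(-146 + \sqrt{3} \left(57 - 16 i \sqrt{2}\right)\right) 108 = -15768 + 108 \sqrt{3} \left(57 - 16 i \sqrt{2}\right)$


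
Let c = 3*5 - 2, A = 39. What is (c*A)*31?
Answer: 15717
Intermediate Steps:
c = 13 (c = 15 - 2 = 13)
(c*A)*31 = (13*39)*31 = 507*31 = 15717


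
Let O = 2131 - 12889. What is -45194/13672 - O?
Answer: 73519091/6836 ≈ 10755.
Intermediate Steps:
O = -10758
-45194/13672 - O = -45194/13672 - 1*(-10758) = -45194*1/13672 + 10758 = -22597/6836 + 10758 = 73519091/6836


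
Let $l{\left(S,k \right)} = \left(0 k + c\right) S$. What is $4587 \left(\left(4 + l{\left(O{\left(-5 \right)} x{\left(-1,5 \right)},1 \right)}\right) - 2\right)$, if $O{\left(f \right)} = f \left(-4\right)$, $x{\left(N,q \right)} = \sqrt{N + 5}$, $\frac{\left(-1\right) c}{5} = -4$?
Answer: $3678774$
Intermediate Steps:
$c = 20$ ($c = \left(-5\right) \left(-4\right) = 20$)
$x{\left(N,q \right)} = \sqrt{5 + N}$
$O{\left(f \right)} = - 4 f$
$l{\left(S,k \right)} = 20 S$ ($l{\left(S,k \right)} = \left(0 k + 20\right) S = \left(0 + 20\right) S = 20 S$)
$4587 \left(\left(4 + l{\left(O{\left(-5 \right)} x{\left(-1,5 \right)},1 \right)}\right) - 2\right) = 4587 \left(\left(4 + 20 \left(-4\right) \left(-5\right) \sqrt{5 - 1}\right) - 2\right) = 4587 \left(\left(4 + 20 \cdot 20 \sqrt{4}\right) - 2\right) = 4587 \left(\left(4 + 20 \cdot 20 \cdot 2\right) - 2\right) = 4587 \left(\left(4 + 20 \cdot 40\right) - 2\right) = 4587 \left(\left(4 + 800\right) - 2\right) = 4587 \left(804 - 2\right) = 4587 \cdot 802 = 3678774$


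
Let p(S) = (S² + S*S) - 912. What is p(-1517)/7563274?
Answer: 2300833/3781637 ≈ 0.60842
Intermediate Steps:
p(S) = -912 + 2*S² (p(S) = (S² + S²) - 912 = 2*S² - 912 = -912 + 2*S²)
p(-1517)/7563274 = (-912 + 2*(-1517)²)/7563274 = (-912 + 2*2301289)*(1/7563274) = (-912 + 4602578)*(1/7563274) = 4601666*(1/7563274) = 2300833/3781637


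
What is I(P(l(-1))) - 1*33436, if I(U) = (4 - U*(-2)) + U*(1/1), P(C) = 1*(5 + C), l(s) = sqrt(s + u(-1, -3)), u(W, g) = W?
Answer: -33417 + 3*I*sqrt(2) ≈ -33417.0 + 4.2426*I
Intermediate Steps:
l(s) = sqrt(-1 + s) (l(s) = sqrt(s - 1) = sqrt(-1 + s))
P(C) = 5 + C
I(U) = 4 + 3*U (I(U) = (4 - (-2)*U) + U*(1*1) = (4 + 2*U) + U*1 = (4 + 2*U) + U = 4 + 3*U)
I(P(l(-1))) - 1*33436 = (4 + 3*(5 + sqrt(-1 - 1))) - 1*33436 = (4 + 3*(5 + sqrt(-2))) - 33436 = (4 + 3*(5 + I*sqrt(2))) - 33436 = (4 + (15 + 3*I*sqrt(2))) - 33436 = (19 + 3*I*sqrt(2)) - 33436 = -33417 + 3*I*sqrt(2)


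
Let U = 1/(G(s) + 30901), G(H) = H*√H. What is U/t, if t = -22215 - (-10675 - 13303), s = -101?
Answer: 30901/1685255405826 + 101*I*√101/1685255405826 ≈ 1.8336e-8 + 6.023e-10*I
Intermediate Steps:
G(H) = H^(3/2)
t = 1763 (t = -22215 - 1*(-23978) = -22215 + 23978 = 1763)
U = 1/(30901 - 101*I*√101) (U = 1/((-101)^(3/2) + 30901) = 1/(-101*I*√101 + 30901) = 1/(30901 - 101*I*√101) ≈ 3.2327e-5 + 1.0619e-6*I)
U/t = (30901/955902102 + 101*I*√101/955902102)/1763 = (30901/955902102 + 101*I*√101/955902102)*(1/1763) = 30901/1685255405826 + 101*I*√101/1685255405826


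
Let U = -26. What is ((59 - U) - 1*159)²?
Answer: 5476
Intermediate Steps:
((59 - U) - 1*159)² = ((59 - 1*(-26)) - 1*159)² = ((59 + 26) - 159)² = (85 - 159)² = (-74)² = 5476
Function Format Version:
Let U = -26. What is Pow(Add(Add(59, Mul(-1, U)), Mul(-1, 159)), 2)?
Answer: 5476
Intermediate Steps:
Pow(Add(Add(59, Mul(-1, U)), Mul(-1, 159)), 2) = Pow(Add(Add(59, Mul(-1, -26)), Mul(-1, 159)), 2) = Pow(Add(Add(59, 26), -159), 2) = Pow(Add(85, -159), 2) = Pow(-74, 2) = 5476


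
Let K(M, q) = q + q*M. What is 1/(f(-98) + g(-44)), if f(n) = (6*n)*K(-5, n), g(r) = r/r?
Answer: -1/230495 ≈ -4.3385e-6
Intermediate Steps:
K(M, q) = q + M*q
g(r) = 1
f(n) = -24*n² (f(n) = (6*n)*(n*(1 - 5)) = (6*n)*(n*(-4)) = (6*n)*(-4*n) = -24*n²)
1/(f(-98) + g(-44)) = 1/(-24*(-98)² + 1) = 1/(-24*9604 + 1) = 1/(-230496 + 1) = 1/(-230495) = -1/230495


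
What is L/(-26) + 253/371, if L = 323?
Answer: -113255/9646 ≈ -11.741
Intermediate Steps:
L/(-26) + 253/371 = 323/(-26) + 253/371 = 323*(-1/26) + 253*(1/371) = -323/26 + 253/371 = -113255/9646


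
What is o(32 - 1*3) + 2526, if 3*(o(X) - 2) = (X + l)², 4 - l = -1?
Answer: 8740/3 ≈ 2913.3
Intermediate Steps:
l = 5 (l = 4 - 1*(-1) = 4 + 1 = 5)
o(X) = 2 + (5 + X)²/3 (o(X) = 2 + (X + 5)²/3 = 2 + (5 + X)²/3)
o(32 - 1*3) + 2526 = (2 + (5 + (32 - 1*3))²/3) + 2526 = (2 + (5 + (32 - 3))²/3) + 2526 = (2 + (5 + 29)²/3) + 2526 = (2 + (⅓)*34²) + 2526 = (2 + (⅓)*1156) + 2526 = (2 + 1156/3) + 2526 = 1162/3 + 2526 = 8740/3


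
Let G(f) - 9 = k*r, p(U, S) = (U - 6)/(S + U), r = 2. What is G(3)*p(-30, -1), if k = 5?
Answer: 684/31 ≈ 22.065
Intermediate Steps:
p(U, S) = (-6 + U)/(S + U)
G(f) = 19 (G(f) = 9 + 5*2 = 9 + 10 = 19)
G(3)*p(-30, -1) = 19*((-6 - 30)/(-1 - 30)) = 19*(-36/(-31)) = 19*(-1/31*(-36)) = 19*(36/31) = 684/31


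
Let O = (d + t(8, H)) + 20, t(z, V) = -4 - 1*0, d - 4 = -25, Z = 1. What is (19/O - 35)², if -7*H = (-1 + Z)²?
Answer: 37636/25 ≈ 1505.4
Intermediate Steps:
d = -21 (d = 4 - 25 = -21)
H = 0 (H = -(-1 + 1)²/7 = -⅐*0² = -⅐*0 = 0)
t(z, V) = -4 (t(z, V) = -4 + 0 = -4)
O = -5 (O = (-21 - 4) + 20 = -25 + 20 = -5)
(19/O - 35)² = (19/(-5) - 35)² = (19*(-⅕) - 35)² = (-19/5 - 35)² = (-194/5)² = 37636/25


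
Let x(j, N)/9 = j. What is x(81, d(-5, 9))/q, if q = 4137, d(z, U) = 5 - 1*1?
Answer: 243/1379 ≈ 0.17621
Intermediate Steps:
d(z, U) = 4 (d(z, U) = 5 - 1 = 4)
x(j, N) = 9*j
x(81, d(-5, 9))/q = (9*81)/4137 = 729*(1/4137) = 243/1379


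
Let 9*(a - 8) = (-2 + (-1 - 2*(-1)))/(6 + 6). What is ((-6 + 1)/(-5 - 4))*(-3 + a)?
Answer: 2695/972 ≈ 2.7726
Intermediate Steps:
a = 863/108 (a = 8 + ((-2 + (-1 - 2*(-1)))/(6 + 6))/9 = 8 + ((-2 + (-1 + 2))/12)/9 = 8 + ((-2 + 1)*(1/12))/9 = 8 + (-1*1/12)/9 = 8 + (⅑)*(-1/12) = 8 - 1/108 = 863/108 ≈ 7.9907)
((-6 + 1)/(-5 - 4))*(-3 + a) = ((-6 + 1)/(-5 - 4))*(-3 + 863/108) = -5/(-9)*(539/108) = -5*(-⅑)*(539/108) = (5/9)*(539/108) = 2695/972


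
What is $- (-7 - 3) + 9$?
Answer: $19$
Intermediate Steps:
$- (-7 - 3) + 9 = \left(-1\right) \left(-10\right) + 9 = 10 + 9 = 19$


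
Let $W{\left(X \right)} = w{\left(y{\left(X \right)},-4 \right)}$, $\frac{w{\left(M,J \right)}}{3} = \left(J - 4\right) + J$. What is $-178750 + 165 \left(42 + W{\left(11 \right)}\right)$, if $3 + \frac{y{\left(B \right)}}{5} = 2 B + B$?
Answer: $-177760$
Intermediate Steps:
$y{\left(B \right)} = -15 + 15 B$ ($y{\left(B \right)} = -15 + 5 \left(2 B + B\right) = -15 + 5 \cdot 3 B = -15 + 15 B$)
$w{\left(M,J \right)} = -12 + 6 J$ ($w{\left(M,J \right)} = 3 \left(\left(J - 4\right) + J\right) = 3 \left(\left(-4 + J\right) + J\right) = 3 \left(-4 + 2 J\right) = -12 + 6 J$)
$W{\left(X \right)} = -36$ ($W{\left(X \right)} = -12 + 6 \left(-4\right) = -12 - 24 = -36$)
$-178750 + 165 \left(42 + W{\left(11 \right)}\right) = -178750 + 165 \left(42 - 36\right) = -178750 + 165 \cdot 6 = -178750 + 990 = -177760$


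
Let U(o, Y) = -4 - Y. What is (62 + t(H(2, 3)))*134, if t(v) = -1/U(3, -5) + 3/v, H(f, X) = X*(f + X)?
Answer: 41004/5 ≈ 8200.8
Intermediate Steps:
H(f, X) = X*(X + f)
t(v) = -1 + 3/v (t(v) = -1/(-4 - 1*(-5)) + 3/v = -1/(-4 + 5) + 3/v = -1/1 + 3/v = -1*1 + 3/v = -1 + 3/v)
(62 + t(H(2, 3)))*134 = (62 + (3 - 3*(3 + 2))/((3*(3 + 2))))*134 = (62 + (3 - 3*5)/((3*5)))*134 = (62 + (3 - 1*15)/15)*134 = (62 + (3 - 15)/15)*134 = (62 + (1/15)*(-12))*134 = (62 - ⅘)*134 = (306/5)*134 = 41004/5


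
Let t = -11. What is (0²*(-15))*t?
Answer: 0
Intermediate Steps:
(0²*(-15))*t = (0²*(-15))*(-11) = (0*(-15))*(-11) = 0*(-11) = 0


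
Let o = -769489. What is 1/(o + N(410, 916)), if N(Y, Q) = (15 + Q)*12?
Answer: -1/758317 ≈ -1.3187e-6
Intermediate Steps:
N(Y, Q) = 180 + 12*Q
1/(o + N(410, 916)) = 1/(-769489 + (180 + 12*916)) = 1/(-769489 + (180 + 10992)) = 1/(-769489 + 11172) = 1/(-758317) = -1/758317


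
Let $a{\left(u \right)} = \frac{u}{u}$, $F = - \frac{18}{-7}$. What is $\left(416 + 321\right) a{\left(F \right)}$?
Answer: $737$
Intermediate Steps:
$F = \frac{18}{7}$ ($F = \left(-18\right) \left(- \frac{1}{7}\right) = \frac{18}{7} \approx 2.5714$)
$a{\left(u \right)} = 1$
$\left(416 + 321\right) a{\left(F \right)} = \left(416 + 321\right) 1 = 737 \cdot 1 = 737$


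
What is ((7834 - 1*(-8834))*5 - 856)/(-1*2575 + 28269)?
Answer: 41242/12847 ≈ 3.2102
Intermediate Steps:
((7834 - 1*(-8834))*5 - 856)/(-1*2575 + 28269) = ((7834 + 8834)*5 - 856)/(-2575 + 28269) = (16668*5 - 856)/25694 = (83340 - 856)*(1/25694) = 82484*(1/25694) = 41242/12847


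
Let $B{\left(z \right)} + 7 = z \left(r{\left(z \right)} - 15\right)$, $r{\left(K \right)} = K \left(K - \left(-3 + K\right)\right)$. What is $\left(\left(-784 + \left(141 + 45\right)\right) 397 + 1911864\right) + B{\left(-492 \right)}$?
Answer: $2408023$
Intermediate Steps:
$r{\left(K \right)} = 3 K$ ($r{\left(K \right)} = K 3 = 3 K$)
$B{\left(z \right)} = -7 + z \left(-15 + 3 z\right)$ ($B{\left(z \right)} = -7 + z \left(3 z - 15\right) = -7 + z \left(-15 + 3 z\right)$)
$\left(\left(-784 + \left(141 + 45\right)\right) 397 + 1911864\right) + B{\left(-492 \right)} = \left(\left(-784 + \left(141 + 45\right)\right) 397 + 1911864\right) - \left(-7373 - 726192\right) = \left(\left(-784 + 186\right) 397 + 1911864\right) + \left(-7 + 7380 + 3 \cdot 242064\right) = \left(\left(-598\right) 397 + 1911864\right) + \left(-7 + 7380 + 726192\right) = \left(-237406 + 1911864\right) + 733565 = 1674458 + 733565 = 2408023$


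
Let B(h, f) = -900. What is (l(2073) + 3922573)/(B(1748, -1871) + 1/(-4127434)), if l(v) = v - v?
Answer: -16190161167682/3714690601 ≈ -4358.4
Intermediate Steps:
l(v) = 0
(l(2073) + 3922573)/(B(1748, -1871) + 1/(-4127434)) = (0 + 3922573)/(-900 + 1/(-4127434)) = 3922573/(-900 - 1/4127434) = 3922573/(-3714690601/4127434) = 3922573*(-4127434/3714690601) = -16190161167682/3714690601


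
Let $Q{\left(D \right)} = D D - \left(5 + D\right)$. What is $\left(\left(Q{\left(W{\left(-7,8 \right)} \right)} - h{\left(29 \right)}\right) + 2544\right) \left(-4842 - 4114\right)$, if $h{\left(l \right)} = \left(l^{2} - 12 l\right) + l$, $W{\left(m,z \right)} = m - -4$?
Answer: $-18171724$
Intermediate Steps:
$W{\left(m,z \right)} = 4 + m$ ($W{\left(m,z \right)} = m + 4 = 4 + m$)
$h{\left(l \right)} = l^{2} - 11 l$
$Q{\left(D \right)} = -5 + D^{2} - D$ ($Q{\left(D \right)} = D^{2} - \left(5 + D\right) = -5 + D^{2} - D$)
$\left(\left(Q{\left(W{\left(-7,8 \right)} \right)} - h{\left(29 \right)}\right) + 2544\right) \left(-4842 - 4114\right) = \left(\left(\left(-5 + \left(4 - 7\right)^{2} - \left(4 - 7\right)\right) - 29 \left(-11 + 29\right)\right) + 2544\right) \left(-4842 - 4114\right) = \left(\left(\left(-5 + \left(-3\right)^{2} - -3\right) - 29 \cdot 18\right) + 2544\right) \left(-8956\right) = \left(\left(\left(-5 + 9 + 3\right) - 522\right) + 2544\right) \left(-8956\right) = \left(\left(7 - 522\right) + 2544\right) \left(-8956\right) = \left(-515 + 2544\right) \left(-8956\right) = 2029 \left(-8956\right) = -18171724$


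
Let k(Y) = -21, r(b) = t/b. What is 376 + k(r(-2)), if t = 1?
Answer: 355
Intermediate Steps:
r(b) = 1/b
376 + k(r(-2)) = 376 - 21 = 355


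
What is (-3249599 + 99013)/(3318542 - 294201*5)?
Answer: -3150586/1847537 ≈ -1.7053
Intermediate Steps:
(-3249599 + 99013)/(3318542 - 294201*5) = -3150586/(3318542 - 1471005) = -3150586/1847537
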